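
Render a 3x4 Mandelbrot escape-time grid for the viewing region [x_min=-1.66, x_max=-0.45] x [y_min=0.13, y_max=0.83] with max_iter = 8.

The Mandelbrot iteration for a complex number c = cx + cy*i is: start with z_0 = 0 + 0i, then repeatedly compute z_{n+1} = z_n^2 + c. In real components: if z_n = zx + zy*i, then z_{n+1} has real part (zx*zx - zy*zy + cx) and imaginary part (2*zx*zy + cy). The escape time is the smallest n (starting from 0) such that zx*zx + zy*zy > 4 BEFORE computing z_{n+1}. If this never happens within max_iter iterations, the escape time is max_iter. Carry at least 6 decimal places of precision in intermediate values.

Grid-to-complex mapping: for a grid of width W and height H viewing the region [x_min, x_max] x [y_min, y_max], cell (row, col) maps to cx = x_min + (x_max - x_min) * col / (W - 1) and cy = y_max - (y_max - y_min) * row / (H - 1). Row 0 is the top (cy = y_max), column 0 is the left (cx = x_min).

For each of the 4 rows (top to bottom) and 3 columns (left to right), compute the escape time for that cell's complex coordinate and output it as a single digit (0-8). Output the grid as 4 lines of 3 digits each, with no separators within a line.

(row=0, col=0): c = -1.6600 + 0.8300i → escape time 3
(row=0, col=1): c = -1.0550 + 0.8300i → escape time 3
(row=0, col=2): c = -0.4500 + 0.8300i → escape time 5
(row=1, col=0): c = -1.6600 + 0.5967i → escape time 3
(row=1, col=1): c = -1.0550 + 0.5967i → escape time 4
(row=1, col=2): c = -0.4500 + 0.5967i → escape time 8
(row=2, col=0): c = -1.6600 + 0.3633i → escape time 4
(row=2, col=1): c = -1.0550 + 0.3633i → escape time 8
(row=2, col=2): c = -0.4500 + 0.3633i → escape time 8
(row=3, col=0): c = -1.6600 + 0.1300i → escape time 5
(row=3, col=1): c = -1.0550 + 0.1300i → escape time 8
(row=3, col=2): c = -0.4500 + 0.1300i → escape time 8

Answer: 335
348
488
588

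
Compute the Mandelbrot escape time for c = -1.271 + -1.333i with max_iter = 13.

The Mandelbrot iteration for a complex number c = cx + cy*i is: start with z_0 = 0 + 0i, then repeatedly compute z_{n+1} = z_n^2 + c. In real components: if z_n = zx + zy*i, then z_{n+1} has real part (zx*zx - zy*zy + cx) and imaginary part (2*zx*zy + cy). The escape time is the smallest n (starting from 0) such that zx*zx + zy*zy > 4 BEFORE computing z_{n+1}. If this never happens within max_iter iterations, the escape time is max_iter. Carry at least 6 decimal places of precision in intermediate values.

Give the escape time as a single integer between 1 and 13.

z_0 = 0 + 0i, c = -1.2710 + -1.3330i
Iter 1: z = -1.2710 + -1.3330i, |z|^2 = 3.3923
Iter 2: z = -1.4324 + 2.0555i, |z|^2 = 6.2769
Escaped at iteration 2

Answer: 2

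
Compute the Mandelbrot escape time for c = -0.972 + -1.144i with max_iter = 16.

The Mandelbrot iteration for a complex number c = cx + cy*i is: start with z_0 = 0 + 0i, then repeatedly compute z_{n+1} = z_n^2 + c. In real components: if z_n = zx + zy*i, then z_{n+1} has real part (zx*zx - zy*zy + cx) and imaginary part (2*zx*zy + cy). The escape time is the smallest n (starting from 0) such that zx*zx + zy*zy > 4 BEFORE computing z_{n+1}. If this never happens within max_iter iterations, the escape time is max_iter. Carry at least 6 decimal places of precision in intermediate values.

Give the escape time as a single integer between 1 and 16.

Answer: 3

Derivation:
z_0 = 0 + 0i, c = -0.9720 + -1.1440i
Iter 1: z = -0.9720 + -1.1440i, |z|^2 = 2.2535
Iter 2: z = -1.3360 + 1.0799i, |z|^2 = 2.9510
Iter 3: z = -0.3535 + -4.0295i, |z|^2 = 16.3617
Escaped at iteration 3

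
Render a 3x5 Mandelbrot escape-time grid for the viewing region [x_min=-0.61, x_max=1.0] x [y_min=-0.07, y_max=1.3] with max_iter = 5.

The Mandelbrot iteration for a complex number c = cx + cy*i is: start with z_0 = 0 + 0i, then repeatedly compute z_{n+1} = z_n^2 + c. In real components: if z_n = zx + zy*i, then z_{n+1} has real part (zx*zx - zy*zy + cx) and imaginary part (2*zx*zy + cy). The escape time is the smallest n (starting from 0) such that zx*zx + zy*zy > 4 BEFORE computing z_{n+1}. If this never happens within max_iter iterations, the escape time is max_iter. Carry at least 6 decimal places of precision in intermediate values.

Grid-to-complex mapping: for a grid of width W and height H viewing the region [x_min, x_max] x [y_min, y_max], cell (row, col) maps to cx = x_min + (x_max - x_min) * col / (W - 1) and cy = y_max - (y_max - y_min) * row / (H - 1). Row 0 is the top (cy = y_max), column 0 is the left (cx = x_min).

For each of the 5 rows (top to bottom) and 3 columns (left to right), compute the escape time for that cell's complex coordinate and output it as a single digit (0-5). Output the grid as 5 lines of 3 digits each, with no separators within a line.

(row=0, col=0): c = -0.6100 + 1.3000i → escape time 3
(row=0, col=1): c = 0.1950 + 1.3000i → escape time 2
(row=0, col=2): c = 1.0000 + 1.3000i → escape time 2
(row=1, col=0): c = -0.6100 + 0.9575i → escape time 4
(row=1, col=1): c = 0.1950 + 0.9575i → escape time 4
(row=1, col=2): c = 1.0000 + 0.9575i → escape time 2
(row=2, col=0): c = -0.6100 + 0.6150i → escape time 5
(row=2, col=1): c = 0.1950 + 0.6150i → escape time 5
(row=2, col=2): c = 1.0000 + 0.6150i → escape time 2
(row=3, col=0): c = -0.6100 + 0.2725i → escape time 5
(row=3, col=1): c = 0.1950 + 0.2725i → escape time 5
(row=3, col=2): c = 1.0000 + 0.2725i → escape time 2
(row=4, col=0): c = -0.6100 + -0.0700i → escape time 5
(row=4, col=1): c = 0.1950 + -0.0700i → escape time 5
(row=4, col=2): c = 1.0000 + -0.0700i → escape time 2

Answer: 322
442
552
552
552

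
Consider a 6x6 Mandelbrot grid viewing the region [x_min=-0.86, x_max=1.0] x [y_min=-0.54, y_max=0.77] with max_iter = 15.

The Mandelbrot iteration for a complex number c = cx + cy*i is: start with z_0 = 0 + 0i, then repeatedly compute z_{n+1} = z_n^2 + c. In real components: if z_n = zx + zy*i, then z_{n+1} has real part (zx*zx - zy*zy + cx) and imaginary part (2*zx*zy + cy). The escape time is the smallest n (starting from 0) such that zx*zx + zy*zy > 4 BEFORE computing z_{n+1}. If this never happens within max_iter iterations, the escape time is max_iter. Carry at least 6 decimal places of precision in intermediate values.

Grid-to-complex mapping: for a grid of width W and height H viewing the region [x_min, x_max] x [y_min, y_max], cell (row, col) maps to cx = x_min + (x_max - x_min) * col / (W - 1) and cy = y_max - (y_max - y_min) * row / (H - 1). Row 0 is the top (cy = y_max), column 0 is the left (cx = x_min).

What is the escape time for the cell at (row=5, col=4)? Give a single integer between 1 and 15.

z_0 = 0 + 0i, c = 0.6280 + -0.5400i
Iter 1: z = 0.6280 + -0.5400i, |z|^2 = 0.6860
Iter 2: z = 0.7308 + -1.2182i, |z|^2 = 2.0182
Iter 3: z = -0.3221 + -2.3205i, |z|^2 = 5.4886
Escaped at iteration 3

Answer: 3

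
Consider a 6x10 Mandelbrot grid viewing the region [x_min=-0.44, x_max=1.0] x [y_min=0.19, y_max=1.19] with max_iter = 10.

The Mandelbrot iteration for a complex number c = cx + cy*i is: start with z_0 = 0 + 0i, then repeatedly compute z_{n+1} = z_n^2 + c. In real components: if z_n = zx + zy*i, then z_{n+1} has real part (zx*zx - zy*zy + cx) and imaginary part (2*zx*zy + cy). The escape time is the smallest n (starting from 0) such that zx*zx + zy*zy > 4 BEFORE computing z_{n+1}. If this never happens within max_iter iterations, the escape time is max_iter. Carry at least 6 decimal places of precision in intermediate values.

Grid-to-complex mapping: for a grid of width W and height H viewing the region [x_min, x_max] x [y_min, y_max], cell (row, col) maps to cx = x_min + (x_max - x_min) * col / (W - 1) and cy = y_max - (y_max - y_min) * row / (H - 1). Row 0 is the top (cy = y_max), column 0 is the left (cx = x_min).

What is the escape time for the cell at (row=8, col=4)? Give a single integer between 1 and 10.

z_0 = 0 + 0i, c = 0.7120 + 0.3011i
Iter 1: z = 0.7120 + 0.3011i, |z|^2 = 0.5976
Iter 2: z = 1.1283 + 0.7299i, |z|^2 = 1.8058
Iter 3: z = 1.4523 + 1.9482i, |z|^2 = 5.9044
Escaped at iteration 3

Answer: 3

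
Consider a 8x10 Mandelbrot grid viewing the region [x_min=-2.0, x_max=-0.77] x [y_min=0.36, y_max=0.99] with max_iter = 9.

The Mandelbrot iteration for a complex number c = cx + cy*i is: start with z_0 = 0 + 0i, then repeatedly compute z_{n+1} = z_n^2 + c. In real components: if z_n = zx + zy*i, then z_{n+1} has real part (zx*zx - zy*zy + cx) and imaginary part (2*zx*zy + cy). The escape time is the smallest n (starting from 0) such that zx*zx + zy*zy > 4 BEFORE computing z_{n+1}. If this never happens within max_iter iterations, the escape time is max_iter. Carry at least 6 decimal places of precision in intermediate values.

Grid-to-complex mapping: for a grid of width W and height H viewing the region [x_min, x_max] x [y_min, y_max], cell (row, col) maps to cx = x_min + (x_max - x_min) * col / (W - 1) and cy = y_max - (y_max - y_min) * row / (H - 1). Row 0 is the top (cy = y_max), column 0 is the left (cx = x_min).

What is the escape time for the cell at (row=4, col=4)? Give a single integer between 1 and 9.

z_0 = 0 + 0i, c = -1.2971 + 0.7100i
Iter 1: z = -1.2971 + 0.7100i, |z|^2 = 2.1867
Iter 2: z = -0.1187 + -1.1319i, |z|^2 = 1.2954
Iter 3: z = -2.5644 + 0.9786i, |z|^2 = 7.5337
Escaped at iteration 3

Answer: 3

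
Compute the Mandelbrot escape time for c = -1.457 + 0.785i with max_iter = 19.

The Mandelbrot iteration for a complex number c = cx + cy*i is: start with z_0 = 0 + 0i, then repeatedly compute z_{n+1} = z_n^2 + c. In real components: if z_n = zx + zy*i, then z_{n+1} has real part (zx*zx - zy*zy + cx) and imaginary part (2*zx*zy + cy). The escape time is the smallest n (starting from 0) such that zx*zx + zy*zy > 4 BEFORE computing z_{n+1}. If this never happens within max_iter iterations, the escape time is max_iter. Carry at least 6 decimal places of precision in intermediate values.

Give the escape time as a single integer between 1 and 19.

z_0 = 0 + 0i, c = -1.4570 + 0.7850i
Iter 1: z = -1.4570 + 0.7850i, |z|^2 = 2.7391
Iter 2: z = 0.0496 + -1.5025i, |z|^2 = 2.2599
Iter 3: z = -3.7120 + 0.6359i, |z|^2 = 14.1834
Escaped at iteration 3

Answer: 3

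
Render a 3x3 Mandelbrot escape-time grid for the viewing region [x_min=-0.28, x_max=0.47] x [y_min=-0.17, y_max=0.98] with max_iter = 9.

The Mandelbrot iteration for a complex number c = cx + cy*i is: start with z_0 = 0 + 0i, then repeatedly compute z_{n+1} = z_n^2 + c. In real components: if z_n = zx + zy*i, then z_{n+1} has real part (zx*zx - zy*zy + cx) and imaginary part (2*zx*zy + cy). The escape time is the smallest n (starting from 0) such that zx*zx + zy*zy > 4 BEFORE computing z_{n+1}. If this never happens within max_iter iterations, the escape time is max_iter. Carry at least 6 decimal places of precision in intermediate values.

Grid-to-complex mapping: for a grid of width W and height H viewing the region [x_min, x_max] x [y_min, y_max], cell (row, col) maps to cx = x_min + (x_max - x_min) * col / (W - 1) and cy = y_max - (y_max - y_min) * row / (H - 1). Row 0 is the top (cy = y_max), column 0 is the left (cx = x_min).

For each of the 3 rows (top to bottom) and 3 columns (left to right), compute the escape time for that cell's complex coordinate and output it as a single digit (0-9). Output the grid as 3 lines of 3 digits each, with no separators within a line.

Answer: 543
997
996

Derivation:
(row=0, col=0): c = -0.2800 + 0.9800i → escape time 5
(row=0, col=1): c = 0.0950 + 0.9800i → escape time 4
(row=0, col=2): c = 0.4700 + 0.9800i → escape time 3
(row=1, col=0): c = -0.2800 + 0.4050i → escape time 9
(row=1, col=1): c = 0.0950 + 0.4050i → escape time 9
(row=1, col=2): c = 0.4700 + 0.4050i → escape time 7
(row=2, col=0): c = -0.2800 + -0.1700i → escape time 9
(row=2, col=1): c = 0.0950 + -0.1700i → escape time 9
(row=2, col=2): c = 0.4700 + -0.1700i → escape time 6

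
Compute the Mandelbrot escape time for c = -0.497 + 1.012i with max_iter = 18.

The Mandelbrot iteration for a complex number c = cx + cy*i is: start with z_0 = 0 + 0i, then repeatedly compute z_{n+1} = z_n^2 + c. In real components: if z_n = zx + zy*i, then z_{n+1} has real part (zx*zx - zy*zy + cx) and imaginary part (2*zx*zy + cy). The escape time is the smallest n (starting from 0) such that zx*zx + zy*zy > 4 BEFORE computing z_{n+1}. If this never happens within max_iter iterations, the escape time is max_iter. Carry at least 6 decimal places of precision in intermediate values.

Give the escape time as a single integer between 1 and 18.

Answer: 4

Derivation:
z_0 = 0 + 0i, c = -0.4970 + 1.0120i
Iter 1: z = -0.4970 + 1.0120i, |z|^2 = 1.2712
Iter 2: z = -1.2741 + 0.0061i, |z|^2 = 1.6235
Iter 3: z = 1.1264 + 0.9965i, |z|^2 = 2.2618
Iter 4: z = -0.2213 + 3.2569i, |z|^2 = 10.6567
Escaped at iteration 4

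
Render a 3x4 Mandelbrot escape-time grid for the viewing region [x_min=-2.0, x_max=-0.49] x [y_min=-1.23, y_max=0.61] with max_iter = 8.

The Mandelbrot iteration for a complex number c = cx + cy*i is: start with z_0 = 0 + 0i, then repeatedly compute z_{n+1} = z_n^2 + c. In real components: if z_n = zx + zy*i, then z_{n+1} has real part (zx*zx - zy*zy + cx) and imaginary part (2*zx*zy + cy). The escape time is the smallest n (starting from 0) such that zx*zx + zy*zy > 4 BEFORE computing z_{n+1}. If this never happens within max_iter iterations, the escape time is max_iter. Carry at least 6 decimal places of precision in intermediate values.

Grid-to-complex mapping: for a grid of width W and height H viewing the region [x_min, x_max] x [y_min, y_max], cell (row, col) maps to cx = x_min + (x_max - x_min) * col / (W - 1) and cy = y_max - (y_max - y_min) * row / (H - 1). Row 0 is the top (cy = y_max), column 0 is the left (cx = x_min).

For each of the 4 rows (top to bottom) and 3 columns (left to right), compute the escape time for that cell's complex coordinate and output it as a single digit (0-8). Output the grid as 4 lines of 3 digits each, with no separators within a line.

Answer: 138
188
138
123

Derivation:
(row=0, col=0): c = -2.0000 + 0.6100i → escape time 1
(row=0, col=1): c = -1.2450 + 0.6100i → escape time 3
(row=0, col=2): c = -0.4900 + 0.6100i → escape time 8
(row=1, col=0): c = -2.0000 + -0.0033i → escape time 1
(row=1, col=1): c = -1.2450 + -0.0033i → escape time 8
(row=1, col=2): c = -0.4900 + -0.0033i → escape time 8
(row=2, col=0): c = -2.0000 + -0.6167i → escape time 1
(row=2, col=1): c = -1.2450 + -0.6167i → escape time 3
(row=2, col=2): c = -0.4900 + -0.6167i → escape time 8
(row=3, col=0): c = -2.0000 + -1.2300i → escape time 1
(row=3, col=1): c = -1.2450 + -1.2300i → escape time 2
(row=3, col=2): c = -0.4900 + -1.2300i → escape time 3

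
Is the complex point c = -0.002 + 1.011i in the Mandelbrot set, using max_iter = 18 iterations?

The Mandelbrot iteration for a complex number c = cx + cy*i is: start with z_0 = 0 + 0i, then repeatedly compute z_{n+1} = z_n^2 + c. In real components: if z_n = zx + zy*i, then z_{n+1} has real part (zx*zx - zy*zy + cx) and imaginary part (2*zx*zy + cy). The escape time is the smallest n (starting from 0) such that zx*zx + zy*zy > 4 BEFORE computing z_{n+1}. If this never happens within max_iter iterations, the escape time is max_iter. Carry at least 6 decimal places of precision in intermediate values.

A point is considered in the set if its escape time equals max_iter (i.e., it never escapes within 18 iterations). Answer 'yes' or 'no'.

Answer: no

Derivation:
z_0 = 0 + 0i, c = -0.0020 + 1.0110i
Iter 1: z = -0.0020 + 1.0110i, |z|^2 = 1.0221
Iter 2: z = -1.0241 + 1.0070i, |z|^2 = 2.0628
Iter 3: z = 0.0329 + -1.0515i, |z|^2 = 1.1067
Iter 4: z = -1.1065 + 0.9419i, |z|^2 = 2.1116
Iter 5: z = 0.3352 + -1.0735i, |z|^2 = 1.2648
Iter 6: z = -1.0420 + 0.2913i, |z|^2 = 1.1707
Iter 7: z = 0.9990 + 0.4040i, |z|^2 = 1.1612
Iter 8: z = 0.8328 + 1.8182i, |z|^2 = 3.9993
Iter 9: z = -2.6142 + 4.0393i, |z|^2 = 23.1501
Escaped at iteration 9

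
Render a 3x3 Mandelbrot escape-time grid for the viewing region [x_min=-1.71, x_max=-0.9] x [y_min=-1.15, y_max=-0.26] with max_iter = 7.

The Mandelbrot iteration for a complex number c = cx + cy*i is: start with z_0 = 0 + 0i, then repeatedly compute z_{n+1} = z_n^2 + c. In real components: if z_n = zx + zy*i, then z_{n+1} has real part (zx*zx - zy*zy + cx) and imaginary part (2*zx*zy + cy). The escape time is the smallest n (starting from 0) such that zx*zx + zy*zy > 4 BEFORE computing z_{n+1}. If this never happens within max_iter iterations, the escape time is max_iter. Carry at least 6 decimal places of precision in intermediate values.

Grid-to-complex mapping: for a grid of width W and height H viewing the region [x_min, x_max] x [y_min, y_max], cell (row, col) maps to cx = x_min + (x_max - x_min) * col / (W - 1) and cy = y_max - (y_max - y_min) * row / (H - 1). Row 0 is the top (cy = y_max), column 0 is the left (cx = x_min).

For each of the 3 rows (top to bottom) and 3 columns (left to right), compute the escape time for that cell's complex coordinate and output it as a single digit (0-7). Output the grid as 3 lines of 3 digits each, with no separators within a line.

Answer: 477
334
123

Derivation:
(row=0, col=0): c = -1.7100 + -0.2600i → escape time 4
(row=0, col=1): c = -1.3050 + -0.2600i → escape time 7
(row=0, col=2): c = -0.9000 + -0.2600i → escape time 7
(row=1, col=0): c = -1.7100 + -0.7050i → escape time 3
(row=1, col=1): c = -1.3050 + -0.7050i → escape time 3
(row=1, col=2): c = -0.9000 + -0.7050i → escape time 4
(row=2, col=0): c = -1.7100 + -1.1500i → escape time 1
(row=2, col=1): c = -1.3050 + -1.1500i → escape time 2
(row=2, col=2): c = -0.9000 + -1.1500i → escape time 3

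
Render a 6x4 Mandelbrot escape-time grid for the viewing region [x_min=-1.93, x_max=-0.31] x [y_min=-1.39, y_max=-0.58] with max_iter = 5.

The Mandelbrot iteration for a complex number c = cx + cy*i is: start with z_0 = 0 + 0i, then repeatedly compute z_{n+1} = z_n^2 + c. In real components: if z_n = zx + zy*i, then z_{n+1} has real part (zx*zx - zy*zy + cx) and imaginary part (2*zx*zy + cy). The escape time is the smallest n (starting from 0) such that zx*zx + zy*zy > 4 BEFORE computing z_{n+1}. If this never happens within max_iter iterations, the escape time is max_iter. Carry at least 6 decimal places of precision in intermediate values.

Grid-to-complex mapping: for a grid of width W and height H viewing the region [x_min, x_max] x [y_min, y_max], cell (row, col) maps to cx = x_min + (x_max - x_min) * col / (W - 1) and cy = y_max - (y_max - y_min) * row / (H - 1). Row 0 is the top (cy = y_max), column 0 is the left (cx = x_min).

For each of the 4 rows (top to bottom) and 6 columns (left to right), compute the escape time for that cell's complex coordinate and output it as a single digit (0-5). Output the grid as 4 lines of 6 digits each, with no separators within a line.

Answer: 133555
133345
123334
112222

Derivation:
(row=0, col=0): c = -1.9300 + -0.5800i → escape time 1
(row=0, col=1): c = -1.6060 + -0.5800i → escape time 3
(row=0, col=2): c = -1.2820 + -0.5800i → escape time 3
(row=0, col=3): c = -0.9580 + -0.5800i → escape time 5
(row=0, col=4): c = -0.6340 + -0.5800i → escape time 5
(row=0, col=5): c = -0.3100 + -0.5800i → escape time 5
(row=1, col=0): c = -1.9300 + -0.8500i → escape time 1
(row=1, col=1): c = -1.6060 + -0.8500i → escape time 3
(row=1, col=2): c = -1.2820 + -0.8500i → escape time 3
(row=1, col=3): c = -0.9580 + -0.8500i → escape time 3
(row=1, col=4): c = -0.6340 + -0.8500i → escape time 4
(row=1, col=5): c = -0.3100 + -0.8500i → escape time 5
(row=2, col=0): c = -1.9300 + -1.1200i → escape time 1
(row=2, col=1): c = -1.6060 + -1.1200i → escape time 2
(row=2, col=2): c = -1.2820 + -1.1200i → escape time 3
(row=2, col=3): c = -0.9580 + -1.1200i → escape time 3
(row=2, col=4): c = -0.6340 + -1.1200i → escape time 3
(row=2, col=5): c = -0.3100 + -1.1200i → escape time 4
(row=3, col=0): c = -1.9300 + -1.3900i → escape time 1
(row=3, col=1): c = -1.6060 + -1.3900i → escape time 1
(row=3, col=2): c = -1.2820 + -1.3900i → escape time 2
(row=3, col=3): c = -0.9580 + -1.3900i → escape time 2
(row=3, col=4): c = -0.6340 + -1.3900i → escape time 2
(row=3, col=5): c = -0.3100 + -1.3900i → escape time 2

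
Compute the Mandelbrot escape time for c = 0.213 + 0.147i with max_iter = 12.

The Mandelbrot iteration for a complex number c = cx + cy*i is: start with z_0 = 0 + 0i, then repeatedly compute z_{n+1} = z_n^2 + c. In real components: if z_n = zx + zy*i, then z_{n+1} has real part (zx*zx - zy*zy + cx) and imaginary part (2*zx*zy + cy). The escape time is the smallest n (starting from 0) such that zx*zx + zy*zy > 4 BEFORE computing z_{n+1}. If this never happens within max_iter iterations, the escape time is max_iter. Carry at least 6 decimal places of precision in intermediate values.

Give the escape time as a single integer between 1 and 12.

Answer: 12

Derivation:
z_0 = 0 + 0i, c = 0.2130 + 0.1470i
Iter 1: z = 0.2130 + 0.1470i, |z|^2 = 0.0670
Iter 2: z = 0.2368 + 0.2096i, |z|^2 = 0.1000
Iter 3: z = 0.2251 + 0.2463i, |z|^2 = 0.1113
Iter 4: z = 0.2030 + 0.2579i, |z|^2 = 0.1077
Iter 5: z = 0.1877 + 0.2517i, |z|^2 = 0.0986
Iter 6: z = 0.1849 + 0.2415i, |z|^2 = 0.0925
Iter 7: z = 0.1889 + 0.2363i, |z|^2 = 0.0915
Iter 8: z = 0.1928 + 0.2363i, |z|^2 = 0.0930
Iter 9: z = 0.1944 + 0.2381i, |z|^2 = 0.0945
Iter 10: z = 0.1941 + 0.2396i, |z|^2 = 0.0951
Iter 11: z = 0.1933 + 0.2400i, |z|^2 = 0.0950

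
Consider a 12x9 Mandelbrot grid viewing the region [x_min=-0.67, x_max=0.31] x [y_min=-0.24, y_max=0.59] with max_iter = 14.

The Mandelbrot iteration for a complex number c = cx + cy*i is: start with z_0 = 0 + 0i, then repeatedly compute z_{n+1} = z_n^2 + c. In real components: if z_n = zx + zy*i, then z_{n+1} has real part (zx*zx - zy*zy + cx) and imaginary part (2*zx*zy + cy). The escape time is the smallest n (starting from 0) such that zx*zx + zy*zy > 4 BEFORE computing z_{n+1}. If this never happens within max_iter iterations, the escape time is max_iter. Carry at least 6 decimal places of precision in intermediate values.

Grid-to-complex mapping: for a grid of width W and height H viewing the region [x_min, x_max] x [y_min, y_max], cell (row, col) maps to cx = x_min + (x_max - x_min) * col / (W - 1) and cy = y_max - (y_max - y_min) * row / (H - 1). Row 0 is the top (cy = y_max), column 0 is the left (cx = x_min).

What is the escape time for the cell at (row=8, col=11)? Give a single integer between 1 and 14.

Answer: 14

Derivation:
z_0 = 0 + 0i, c = 0.3100 + -0.2400i
Iter 1: z = 0.3100 + -0.2400i, |z|^2 = 0.1537
Iter 2: z = 0.3485 + -0.3888i, |z|^2 = 0.2726
Iter 3: z = 0.2803 + -0.5110i, |z|^2 = 0.3397
Iter 4: z = 0.1274 + -0.5264i, |z|^2 = 0.2934
Iter 5: z = 0.0491 + -0.3742i, |z|^2 = 0.1424
Iter 6: z = 0.1724 + -0.2767i, |z|^2 = 0.1063
Iter 7: z = 0.2631 + -0.3354i, |z|^2 = 0.1817
Iter 8: z = 0.2667 + -0.4165i, |z|^2 = 0.2446
Iter 9: z = 0.2077 + -0.4622i, |z|^2 = 0.2568
Iter 10: z = 0.1395 + -0.4320i, |z|^2 = 0.2060
Iter 11: z = 0.1429 + -0.3605i, |z|^2 = 0.1504
Iter 12: z = 0.2004 + -0.3430i, |z|^2 = 0.1578
Iter 13: z = 0.2325 + -0.3775i, |z|^2 = 0.1966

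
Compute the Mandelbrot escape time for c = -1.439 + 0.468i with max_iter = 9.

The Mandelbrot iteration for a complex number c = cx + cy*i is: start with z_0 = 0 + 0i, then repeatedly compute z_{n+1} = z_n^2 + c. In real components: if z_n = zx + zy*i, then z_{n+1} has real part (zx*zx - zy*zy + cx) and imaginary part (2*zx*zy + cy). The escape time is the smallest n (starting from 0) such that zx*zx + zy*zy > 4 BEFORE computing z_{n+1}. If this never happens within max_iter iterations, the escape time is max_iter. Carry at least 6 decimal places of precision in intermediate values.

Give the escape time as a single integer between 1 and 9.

z_0 = 0 + 0i, c = -1.4390 + 0.4680i
Iter 1: z = -1.4390 + 0.4680i, |z|^2 = 2.2897
Iter 2: z = 0.4127 + -0.8789i, |z|^2 = 0.9428
Iter 3: z = -2.0412 + -0.2574i, |z|^2 = 4.2326
Escaped at iteration 3

Answer: 3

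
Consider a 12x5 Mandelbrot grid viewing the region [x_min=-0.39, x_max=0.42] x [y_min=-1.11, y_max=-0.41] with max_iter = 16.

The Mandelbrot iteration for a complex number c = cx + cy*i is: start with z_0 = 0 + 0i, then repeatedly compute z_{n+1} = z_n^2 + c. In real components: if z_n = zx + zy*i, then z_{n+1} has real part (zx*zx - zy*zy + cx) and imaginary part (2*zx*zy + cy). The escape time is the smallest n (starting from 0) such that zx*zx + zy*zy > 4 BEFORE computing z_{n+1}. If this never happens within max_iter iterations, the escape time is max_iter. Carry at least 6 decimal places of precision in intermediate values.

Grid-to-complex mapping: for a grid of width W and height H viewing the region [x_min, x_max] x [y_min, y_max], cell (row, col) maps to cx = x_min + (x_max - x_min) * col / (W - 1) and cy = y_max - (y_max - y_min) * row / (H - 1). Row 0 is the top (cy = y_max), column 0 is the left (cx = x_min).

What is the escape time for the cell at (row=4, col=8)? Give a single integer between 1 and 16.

Answer: 3

Derivation:
z_0 = 0 + 0i, c = 0.1991 + -1.1100i
Iter 1: z = 0.1991 + -1.1100i, |z|^2 = 1.2717
Iter 2: z = -0.9934 + -1.5520i, |z|^2 = 3.3954
Iter 3: z = -1.2228 + 1.9734i, |z|^2 = 5.3894
Escaped at iteration 3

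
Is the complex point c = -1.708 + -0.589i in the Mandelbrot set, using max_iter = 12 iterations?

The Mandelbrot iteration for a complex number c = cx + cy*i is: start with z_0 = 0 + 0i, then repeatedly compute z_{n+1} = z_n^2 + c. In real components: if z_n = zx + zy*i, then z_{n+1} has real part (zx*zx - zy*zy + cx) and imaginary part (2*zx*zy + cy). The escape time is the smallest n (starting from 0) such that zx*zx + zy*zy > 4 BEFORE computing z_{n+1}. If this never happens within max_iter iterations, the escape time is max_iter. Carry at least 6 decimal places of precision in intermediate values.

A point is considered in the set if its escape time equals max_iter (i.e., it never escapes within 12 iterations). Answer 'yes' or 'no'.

Answer: no

Derivation:
z_0 = 0 + 0i, c = -1.7080 + -0.5890i
Iter 1: z = -1.7080 + -0.5890i, |z|^2 = 3.2642
Iter 2: z = 0.8623 + 1.4230i, |z|^2 = 2.7686
Iter 3: z = -2.9894 + 1.8653i, |z|^2 = 12.4155
Escaped at iteration 3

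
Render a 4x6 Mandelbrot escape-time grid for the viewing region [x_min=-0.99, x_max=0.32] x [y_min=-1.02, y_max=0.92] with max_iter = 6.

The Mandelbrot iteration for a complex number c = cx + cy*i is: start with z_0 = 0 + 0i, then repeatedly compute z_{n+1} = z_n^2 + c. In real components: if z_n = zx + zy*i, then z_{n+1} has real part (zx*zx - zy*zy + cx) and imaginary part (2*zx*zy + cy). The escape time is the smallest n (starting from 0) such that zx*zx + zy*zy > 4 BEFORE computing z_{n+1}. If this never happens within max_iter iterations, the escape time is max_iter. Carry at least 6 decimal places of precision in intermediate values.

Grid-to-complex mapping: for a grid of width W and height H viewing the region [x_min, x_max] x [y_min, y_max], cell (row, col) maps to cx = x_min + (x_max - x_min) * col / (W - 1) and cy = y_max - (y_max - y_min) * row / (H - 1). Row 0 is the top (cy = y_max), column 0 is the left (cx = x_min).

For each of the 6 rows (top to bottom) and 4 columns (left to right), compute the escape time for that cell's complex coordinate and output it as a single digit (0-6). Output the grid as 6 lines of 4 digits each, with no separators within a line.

(row=0, col=0): c = -0.9900 + 0.9200i → escape time 3
(row=0, col=1): c = -0.5533 + 0.9200i → escape time 4
(row=0, col=2): c = -0.1167 + 0.9200i → escape time 6
(row=0, col=3): c = 0.3200 + 0.9200i → escape time 4
(row=1, col=0): c = -0.9900 + 0.5320i → escape time 5
(row=1, col=1): c = -0.5533 + 0.5320i → escape time 6
(row=1, col=2): c = -0.1167 + 0.5320i → escape time 6
(row=1, col=3): c = 0.3200 + 0.5320i → escape time 6
(row=2, col=0): c = -0.9900 + 0.1440i → escape time 6
(row=2, col=1): c = -0.5533 + 0.1440i → escape time 6
(row=2, col=2): c = -0.1167 + 0.1440i → escape time 6
(row=2, col=3): c = 0.3200 + 0.1440i → escape time 6
(row=3, col=0): c = -0.9900 + -0.2440i → escape time 6
(row=3, col=1): c = -0.5533 + -0.2440i → escape time 6
(row=3, col=2): c = -0.1167 + -0.2440i → escape time 6
(row=3, col=3): c = 0.3200 + -0.2440i → escape time 6
(row=4, col=0): c = -0.9900 + -0.6320i → escape time 4
(row=4, col=1): c = -0.5533 + -0.6320i → escape time 6
(row=4, col=2): c = -0.1167 + -0.6320i → escape time 6
(row=4, col=3): c = 0.3200 + -0.6320i → escape time 6
(row=5, col=0): c = -0.9900 + -1.0200i → escape time 3
(row=5, col=1): c = -0.5533 + -1.0200i → escape time 4
(row=5, col=2): c = -0.1167 + -1.0200i → escape time 6
(row=5, col=3): c = 0.3200 + -1.0200i → escape time 3

Answer: 3464
5666
6666
6666
4666
3463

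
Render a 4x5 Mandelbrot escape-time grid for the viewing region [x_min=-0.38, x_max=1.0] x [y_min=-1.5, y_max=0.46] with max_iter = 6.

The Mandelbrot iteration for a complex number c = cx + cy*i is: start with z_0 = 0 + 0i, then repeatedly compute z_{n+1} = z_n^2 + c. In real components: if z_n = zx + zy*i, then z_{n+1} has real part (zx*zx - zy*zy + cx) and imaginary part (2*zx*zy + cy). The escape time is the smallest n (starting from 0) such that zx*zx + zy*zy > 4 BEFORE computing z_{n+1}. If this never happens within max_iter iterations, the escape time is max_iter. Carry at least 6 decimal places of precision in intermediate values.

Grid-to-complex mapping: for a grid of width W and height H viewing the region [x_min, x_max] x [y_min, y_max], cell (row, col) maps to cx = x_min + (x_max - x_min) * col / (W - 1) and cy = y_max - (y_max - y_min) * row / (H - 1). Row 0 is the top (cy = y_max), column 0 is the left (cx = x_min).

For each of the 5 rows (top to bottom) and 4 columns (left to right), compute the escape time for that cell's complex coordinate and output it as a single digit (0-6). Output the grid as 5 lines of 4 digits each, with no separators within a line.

Answer: 6642
6642
6642
4422
2222

Derivation:
(row=0, col=0): c = -0.3800 + 0.4600i → escape time 6
(row=0, col=1): c = 0.0800 + 0.4600i → escape time 6
(row=0, col=2): c = 0.5400 + 0.4600i → escape time 4
(row=0, col=3): c = 1.0000 + 0.4600i → escape time 2
(row=1, col=0): c = -0.3800 + -0.0300i → escape time 6
(row=1, col=1): c = 0.0800 + -0.0300i → escape time 6
(row=1, col=2): c = 0.5400 + -0.0300i → escape time 4
(row=1, col=3): c = 1.0000 + -0.0300i → escape time 2
(row=2, col=0): c = -0.3800 + -0.5200i → escape time 6
(row=2, col=1): c = 0.0800 + -0.5200i → escape time 6
(row=2, col=2): c = 0.5400 + -0.5200i → escape time 4
(row=2, col=3): c = 1.0000 + -0.5200i → escape time 2
(row=3, col=0): c = -0.3800 + -1.0100i → escape time 4
(row=3, col=1): c = 0.0800 + -1.0100i → escape time 4
(row=3, col=2): c = 0.5400 + -1.0100i → escape time 2
(row=3, col=3): c = 1.0000 + -1.0100i → escape time 2
(row=4, col=0): c = -0.3800 + -1.5000i → escape time 2
(row=4, col=1): c = 0.0800 + -1.5000i → escape time 2
(row=4, col=2): c = 0.5400 + -1.5000i → escape time 2
(row=4, col=3): c = 1.0000 + -1.5000i → escape time 2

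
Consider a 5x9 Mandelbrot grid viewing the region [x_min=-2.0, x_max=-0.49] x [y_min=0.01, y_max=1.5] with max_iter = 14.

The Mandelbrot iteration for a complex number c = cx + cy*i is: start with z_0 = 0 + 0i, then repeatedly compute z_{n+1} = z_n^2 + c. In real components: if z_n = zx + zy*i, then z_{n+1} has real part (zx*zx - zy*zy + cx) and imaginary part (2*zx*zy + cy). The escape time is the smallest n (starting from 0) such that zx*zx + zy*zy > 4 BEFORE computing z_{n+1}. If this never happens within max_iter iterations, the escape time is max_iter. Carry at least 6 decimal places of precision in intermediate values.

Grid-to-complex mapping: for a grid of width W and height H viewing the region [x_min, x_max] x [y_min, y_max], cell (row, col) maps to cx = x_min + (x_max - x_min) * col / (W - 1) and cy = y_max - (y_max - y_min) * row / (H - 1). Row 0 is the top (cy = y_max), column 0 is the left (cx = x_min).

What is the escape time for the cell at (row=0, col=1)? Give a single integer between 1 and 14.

Answer: 1

Derivation:
z_0 = 0 + 0i, c = -1.6225 + 1.5000i
Iter 1: z = -1.6225 + 1.5000i, |z|^2 = 4.8825
Escaped at iteration 1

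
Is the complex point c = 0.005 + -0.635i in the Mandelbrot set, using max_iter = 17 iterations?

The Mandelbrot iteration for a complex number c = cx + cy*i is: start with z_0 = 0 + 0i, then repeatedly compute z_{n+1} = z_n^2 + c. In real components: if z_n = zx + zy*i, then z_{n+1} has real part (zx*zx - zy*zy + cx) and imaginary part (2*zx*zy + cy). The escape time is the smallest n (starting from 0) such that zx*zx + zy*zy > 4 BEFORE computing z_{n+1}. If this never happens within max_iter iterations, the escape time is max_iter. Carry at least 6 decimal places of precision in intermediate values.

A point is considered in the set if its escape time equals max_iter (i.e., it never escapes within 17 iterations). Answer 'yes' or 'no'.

Answer: yes

Derivation:
z_0 = 0 + 0i, c = 0.0050 + -0.6350i
Iter 1: z = 0.0050 + -0.6350i, |z|^2 = 0.4032
Iter 2: z = -0.3982 + -0.6413i, |z|^2 = 0.5699
Iter 3: z = -0.2478 + -0.1242i, |z|^2 = 0.0768
Iter 4: z = 0.0510 + -0.5734i, |z|^2 = 0.3314
Iter 5: z = -0.3212 + -0.6934i, |z|^2 = 0.5841
Iter 6: z = -0.3727 + -0.1895i, |z|^2 = 0.1748
Iter 7: z = 0.1080 + -0.4938i, |z|^2 = 0.2555
Iter 8: z = -0.2272 + -0.7416i, |z|^2 = 0.6016
Iter 9: z = -0.4934 + -0.2981i, |z|^2 = 0.3323
Iter 10: z = 0.1596 + -0.3409i, |z|^2 = 0.1417
Iter 11: z = -0.0857 + -0.7438i, |z|^2 = 0.5606
Iter 12: z = -0.5409 + -0.5075i, |z|^2 = 0.5501
Iter 13: z = 0.0400 + -0.0860i, |z|^2 = 0.0090
Iter 14: z = -0.0008 + -0.6419i, |z|^2 = 0.4120
Iter 15: z = -0.4070 + -0.6340i, |z|^2 = 0.5676
Iter 16: z = -0.2313 + -0.1189i, |z|^2 = 0.0676
Did not escape in 17 iterations → in set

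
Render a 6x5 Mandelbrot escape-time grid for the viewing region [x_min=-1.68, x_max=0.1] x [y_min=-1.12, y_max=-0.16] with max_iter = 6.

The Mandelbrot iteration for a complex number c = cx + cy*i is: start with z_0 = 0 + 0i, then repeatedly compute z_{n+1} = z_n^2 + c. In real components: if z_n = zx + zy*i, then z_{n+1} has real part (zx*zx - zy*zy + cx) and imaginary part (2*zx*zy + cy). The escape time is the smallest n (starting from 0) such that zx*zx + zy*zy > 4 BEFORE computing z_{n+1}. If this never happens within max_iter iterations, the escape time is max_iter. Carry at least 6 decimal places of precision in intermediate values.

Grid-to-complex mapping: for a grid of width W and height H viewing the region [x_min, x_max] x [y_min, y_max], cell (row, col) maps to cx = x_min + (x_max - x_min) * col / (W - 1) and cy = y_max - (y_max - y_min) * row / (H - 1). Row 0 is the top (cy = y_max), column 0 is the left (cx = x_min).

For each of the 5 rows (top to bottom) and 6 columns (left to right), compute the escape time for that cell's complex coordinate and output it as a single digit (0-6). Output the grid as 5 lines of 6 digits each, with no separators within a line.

Answer: 466666
366666
334666
233465
123354

Derivation:
(row=0, col=0): c = -1.6800 + -0.1600i → escape time 4
(row=0, col=1): c = -1.3240 + -0.1600i → escape time 6
(row=0, col=2): c = -0.9680 + -0.1600i → escape time 6
(row=0, col=3): c = -0.6120 + -0.1600i → escape time 6
(row=0, col=4): c = -0.2560 + -0.1600i → escape time 6
(row=0, col=5): c = 0.1000 + -0.1600i → escape time 6
(row=1, col=0): c = -1.6800 + -0.4000i → escape time 3
(row=1, col=1): c = -1.3240 + -0.4000i → escape time 6
(row=1, col=2): c = -0.9680 + -0.4000i → escape time 6
(row=1, col=3): c = -0.6120 + -0.4000i → escape time 6
(row=1, col=4): c = -0.2560 + -0.4000i → escape time 6
(row=1, col=5): c = 0.1000 + -0.4000i → escape time 6
(row=2, col=0): c = -1.6800 + -0.6400i → escape time 3
(row=2, col=1): c = -1.3240 + -0.6400i → escape time 3
(row=2, col=2): c = -0.9680 + -0.6400i → escape time 4
(row=2, col=3): c = -0.6120 + -0.6400i → escape time 6
(row=2, col=4): c = -0.2560 + -0.6400i → escape time 6
(row=2, col=5): c = 0.1000 + -0.6400i → escape time 6
(row=3, col=0): c = -1.6800 + -0.8800i → escape time 2
(row=3, col=1): c = -1.3240 + -0.8800i → escape time 3
(row=3, col=2): c = -0.9680 + -0.8800i → escape time 3
(row=3, col=3): c = -0.6120 + -0.8800i → escape time 4
(row=3, col=4): c = -0.2560 + -0.8800i → escape time 6
(row=3, col=5): c = 0.1000 + -0.8800i → escape time 5
(row=4, col=0): c = -1.6800 + -1.1200i → escape time 1
(row=4, col=1): c = -1.3240 + -1.1200i → escape time 2
(row=4, col=2): c = -0.9680 + -1.1200i → escape time 3
(row=4, col=3): c = -0.6120 + -1.1200i → escape time 3
(row=4, col=4): c = -0.2560 + -1.1200i → escape time 5
(row=4, col=5): c = 0.1000 + -1.1200i → escape time 4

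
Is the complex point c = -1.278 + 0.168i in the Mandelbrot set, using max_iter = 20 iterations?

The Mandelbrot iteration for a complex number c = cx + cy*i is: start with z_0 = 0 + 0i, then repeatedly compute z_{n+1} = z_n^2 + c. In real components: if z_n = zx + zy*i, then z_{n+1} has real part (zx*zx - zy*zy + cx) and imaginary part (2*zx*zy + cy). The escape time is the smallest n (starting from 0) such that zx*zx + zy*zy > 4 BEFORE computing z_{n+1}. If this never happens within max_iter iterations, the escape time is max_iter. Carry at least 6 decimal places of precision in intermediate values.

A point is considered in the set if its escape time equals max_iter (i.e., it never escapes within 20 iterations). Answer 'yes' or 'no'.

z_0 = 0 + 0i, c = -1.2780 + 0.1680i
Iter 1: z = -1.2780 + 0.1680i, |z|^2 = 1.6615
Iter 2: z = 0.3271 + -0.2614i, |z|^2 = 0.1753
Iter 3: z = -1.2394 + -0.0030i, |z|^2 = 1.5360
Iter 4: z = 0.2580 + 0.1754i, |z|^2 = 0.0973
Iter 5: z = -1.2422 + 0.2585i, |z|^2 = 1.6099
Iter 6: z = 0.1982 + -0.4743i, |z|^2 = 0.2642
Iter 7: z = -1.4636 + -0.0200i, |z|^2 = 2.1426
Iter 8: z = 0.8638 + 0.2266i, |z|^2 = 0.7976
Iter 9: z = -0.5831 + 0.5595i, |z|^2 = 0.6531
Iter 10: z = -1.2510 + -0.4845i, |z|^2 = 1.7998
Iter 11: z = 0.0523 + 1.3803i, |z|^2 = 1.9079
Iter 12: z = -3.1804 + 0.3123i, |z|^2 = 10.2127
Escaped at iteration 12

Answer: no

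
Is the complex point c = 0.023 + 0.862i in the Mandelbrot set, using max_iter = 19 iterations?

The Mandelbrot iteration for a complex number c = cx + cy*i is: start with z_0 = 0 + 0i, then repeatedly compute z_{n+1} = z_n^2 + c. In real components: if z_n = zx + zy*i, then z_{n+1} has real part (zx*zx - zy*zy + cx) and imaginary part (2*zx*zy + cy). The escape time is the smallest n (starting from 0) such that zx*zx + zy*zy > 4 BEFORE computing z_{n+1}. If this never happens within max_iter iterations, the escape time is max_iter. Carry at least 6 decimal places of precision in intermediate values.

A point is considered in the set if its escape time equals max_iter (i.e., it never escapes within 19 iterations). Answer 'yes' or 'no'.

z_0 = 0 + 0i, c = 0.0230 + 0.8620i
Iter 1: z = 0.0230 + 0.8620i, |z|^2 = 0.7436
Iter 2: z = -0.7195 + 0.9017i, |z|^2 = 1.3307
Iter 3: z = -0.2723 + -0.4355i, |z|^2 = 0.2638
Iter 4: z = -0.0925 + 1.0992i, |z|^2 = 1.2167
Iter 5: z = -1.1766 + 0.6586i, |z|^2 = 1.8181
Iter 6: z = 0.9736 + -0.6878i, |z|^2 = 1.4209
Iter 7: z = 0.4979 + -0.4772i, |z|^2 = 0.4756
Iter 8: z = 0.0432 + 0.3868i, |z|^2 = 0.1515
Iter 9: z = -0.1248 + 0.8954i, |z|^2 = 0.8173
Iter 10: z = -0.7631 + 0.6385i, |z|^2 = 0.9901
Iter 11: z = 0.1977 + -0.1126i, |z|^2 = 0.0517
Iter 12: z = 0.0494 + 0.8175i, |z|^2 = 0.6707
Iter 13: z = -0.6428 + 0.9427i, |z|^2 = 1.3020
Iter 14: z = -0.4525 + -0.3501i, |z|^2 = 0.3273
Iter 15: z = 0.1052 + 1.1788i, |z|^2 = 1.4007
Iter 16: z = -1.3556 + 1.1101i, |z|^2 = 3.0699
Iter 17: z = 0.6284 + -2.1476i, |z|^2 = 5.0071
Escaped at iteration 17

Answer: no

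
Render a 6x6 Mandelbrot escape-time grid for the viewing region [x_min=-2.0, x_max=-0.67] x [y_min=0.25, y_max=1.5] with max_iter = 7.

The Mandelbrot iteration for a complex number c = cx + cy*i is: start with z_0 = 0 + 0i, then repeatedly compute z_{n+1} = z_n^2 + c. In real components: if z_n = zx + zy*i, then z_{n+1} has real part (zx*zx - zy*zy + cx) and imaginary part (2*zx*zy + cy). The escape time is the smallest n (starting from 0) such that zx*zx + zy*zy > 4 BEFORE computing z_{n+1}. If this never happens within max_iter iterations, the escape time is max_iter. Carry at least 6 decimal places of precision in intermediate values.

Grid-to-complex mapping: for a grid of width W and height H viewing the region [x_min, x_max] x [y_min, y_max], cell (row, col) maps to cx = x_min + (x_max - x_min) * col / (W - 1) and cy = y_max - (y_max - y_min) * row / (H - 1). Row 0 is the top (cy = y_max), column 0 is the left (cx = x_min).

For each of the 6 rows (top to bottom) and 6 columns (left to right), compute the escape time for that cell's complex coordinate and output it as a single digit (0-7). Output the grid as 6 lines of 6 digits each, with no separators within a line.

Answer: 111222
112233
113334
133344
133557
145777

Derivation:
(row=0, col=0): c = -2.0000 + 1.5000i → escape time 1
(row=0, col=1): c = -1.7340 + 1.5000i → escape time 1
(row=0, col=2): c = -1.4680 + 1.5000i → escape time 1
(row=0, col=3): c = -1.2020 + 1.5000i → escape time 2
(row=0, col=4): c = -0.9360 + 1.5000i → escape time 2
(row=0, col=5): c = -0.6700 + 1.5000i → escape time 2
(row=1, col=0): c = -2.0000 + 1.2500i → escape time 1
(row=1, col=1): c = -1.7340 + 1.2500i → escape time 1
(row=1, col=2): c = -1.4680 + 1.2500i → escape time 2
(row=1, col=3): c = -1.2020 + 1.2500i → escape time 2
(row=1, col=4): c = -0.9360 + 1.2500i → escape time 3
(row=1, col=5): c = -0.6700 + 1.2500i → escape time 3
(row=2, col=0): c = -2.0000 + 1.0000i → escape time 1
(row=2, col=1): c = -1.7340 + 1.0000i → escape time 1
(row=2, col=2): c = -1.4680 + 1.0000i → escape time 3
(row=2, col=3): c = -1.2020 + 1.0000i → escape time 3
(row=2, col=4): c = -0.9360 + 1.0000i → escape time 3
(row=2, col=5): c = -0.6700 + 1.0000i → escape time 4
(row=3, col=0): c = -2.0000 + 0.7500i → escape time 1
(row=3, col=1): c = -1.7340 + 0.7500i → escape time 3
(row=3, col=2): c = -1.4680 + 0.7500i → escape time 3
(row=3, col=3): c = -1.2020 + 0.7500i → escape time 3
(row=3, col=4): c = -0.9360 + 0.7500i → escape time 4
(row=3, col=5): c = -0.6700 + 0.7500i → escape time 4
(row=4, col=0): c = -2.0000 + 0.5000i → escape time 1
(row=4, col=1): c = -1.7340 + 0.5000i → escape time 3
(row=4, col=2): c = -1.4680 + 0.5000i → escape time 3
(row=4, col=3): c = -1.2020 + 0.5000i → escape time 5
(row=4, col=4): c = -0.9360 + 0.5000i → escape time 5
(row=4, col=5): c = -0.6700 + 0.5000i → escape time 7
(row=5, col=0): c = -2.0000 + 0.2500i → escape time 1
(row=5, col=1): c = -1.7340 + 0.2500i → escape time 4
(row=5, col=2): c = -1.4680 + 0.2500i → escape time 5
(row=5, col=3): c = -1.2020 + 0.2500i → escape time 7
(row=5, col=4): c = -0.9360 + 0.2500i → escape time 7
(row=5, col=5): c = -0.6700 + 0.2500i → escape time 7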